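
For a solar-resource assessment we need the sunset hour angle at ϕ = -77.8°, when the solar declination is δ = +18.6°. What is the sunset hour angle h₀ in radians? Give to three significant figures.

cos h₀ = −tan ϕ · tan δ = 1.5565 ≥ 1, so the Sun never rises (polar night) and h₀ = 0.

h₀ = 0.00 rad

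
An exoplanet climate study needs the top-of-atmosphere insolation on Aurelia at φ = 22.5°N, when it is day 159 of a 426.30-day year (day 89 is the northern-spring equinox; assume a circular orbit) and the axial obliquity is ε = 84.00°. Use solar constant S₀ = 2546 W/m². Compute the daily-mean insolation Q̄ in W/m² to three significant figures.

Solar longitude: λ_s = 360° × (159 − 89)/426.30 = 59.113°.
sin δ = sin 84.00° × sin 59.113° = 0.85348, so δ = +58.593°.
cos H₀ = −tan(+22.5°) tan(+58.593°) = -0.6784, H₀ = 2.3164 rad.
Bracket: H₀ sin φ sin δ + cos φ cos δ sin H₀ = 2.3164×0.38268×0.85348 + 0.92388×0.52112×0.73470 = 0.756559 + 0.353723 = 1.110282.
Q̄ = (S₀/π) × [bracket] = (2546/π) × 1.110282 = 899.8 W/m².

Q̄ ≈ 900 W/m²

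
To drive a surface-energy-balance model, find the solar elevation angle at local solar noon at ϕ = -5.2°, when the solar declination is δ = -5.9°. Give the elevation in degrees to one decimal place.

At local noon the hour angle is zero, so the zenith angle equals |ϕ − δ| = |-5.2° − (-5.900°)| = 0.700°.
Elevation = 90° − 0.700° = 89.3°.

89.3°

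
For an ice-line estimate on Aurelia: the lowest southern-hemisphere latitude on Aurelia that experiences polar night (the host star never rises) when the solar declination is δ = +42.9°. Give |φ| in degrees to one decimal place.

|φ| = 47.1°

Polar night requires cos H₀ = −tan φ tan δ ≥ 1, i.e. tan φ tan δ ≤ −1.
The boundary is |tan φ| · |tan δ| = 1, so |φ| = 90° − |δ| = 90° − 42.9° = 47.1° in the southern hemisphere.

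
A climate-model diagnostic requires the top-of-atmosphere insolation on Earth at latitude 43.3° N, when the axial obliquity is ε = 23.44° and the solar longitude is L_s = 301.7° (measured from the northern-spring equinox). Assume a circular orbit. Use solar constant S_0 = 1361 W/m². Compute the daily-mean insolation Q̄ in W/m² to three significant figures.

Solar declination: sin δ = sin ε · sin L_s = sin 23.44° × sin 301.7° = -0.33844, so δ = -19.782°.
cos h₀ = −tan(+43.3°) tan(-19.782°) = 0.3389, h₀ = 1.2250 rad.
Bracket: h₀ sin ϕ sin δ + cos ϕ cos δ sin h₀ = 1.2250×0.68582×-0.33844 + 0.72777×0.94099×0.94081 = -0.284333 + 0.644290 = 0.359957.
Q̄ = (S_0/π) × [bracket] = (1361/π) × 0.359957 = 155.9 W/m².

Q̄ ≈ 156 W/m²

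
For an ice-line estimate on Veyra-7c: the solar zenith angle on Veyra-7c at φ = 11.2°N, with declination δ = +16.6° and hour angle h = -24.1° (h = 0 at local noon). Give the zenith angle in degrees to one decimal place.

cos θ_z = sin φ sin δ + cos φ cos δ cos h = 0.055490 + 0.858129 = 0.913619.
θ_z = arccos(0.913619) = 24.0°.

θ_z = 24.0°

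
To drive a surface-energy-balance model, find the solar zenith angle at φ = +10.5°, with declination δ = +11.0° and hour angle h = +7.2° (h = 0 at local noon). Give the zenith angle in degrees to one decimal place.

θ_z = 7.1°

cos θ_z = sin φ sin δ + cos φ cos δ cos h = 0.034772 + 0.957579 = 0.992351.
θ_z = arccos(0.992351) = 7.1°.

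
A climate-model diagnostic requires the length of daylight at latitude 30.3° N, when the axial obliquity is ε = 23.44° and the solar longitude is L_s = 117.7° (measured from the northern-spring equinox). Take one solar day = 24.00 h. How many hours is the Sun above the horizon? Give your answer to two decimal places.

Solar declination: sin δ = sin ε · sin L_s = sin 23.44° × sin 117.7° = 0.35220, so δ = +20.622°.
cos h₀ = −tan ϕ · tan δ = −tan(+30.3°) × tan(+20.622°) = -0.2199, so h₀ = 1.7925 rad = 102.70°.
Daylight = 2h₀/(2π) × 24.00 h = (1.7925/π) × 24.00 = 13.69 h.

13.69 h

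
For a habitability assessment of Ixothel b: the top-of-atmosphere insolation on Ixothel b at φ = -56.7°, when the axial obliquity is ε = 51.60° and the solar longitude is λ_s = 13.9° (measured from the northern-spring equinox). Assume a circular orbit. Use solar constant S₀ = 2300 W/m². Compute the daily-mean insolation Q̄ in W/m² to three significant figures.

Q̄ ≈ 231 W/m²

Solar declination: sin δ = sin ε · sin λ_s = sin 51.60° × sin 13.9° = 0.18827, so δ = +10.852°.
cos H₀ = −tan(-56.7°) tan(+10.852°) = 0.2918, H₀ = 1.2747 rad.
Bracket: H₀ sin φ sin δ + cos φ cos δ sin H₀ = 1.2747×-0.83581×0.18827 + 0.54902×0.98212×0.95647 = -0.200584 + 0.515732 = 0.315148.
Q̄ = (S₀/π) × [bracket] = (2300/π) × 0.315148 = 230.7 W/m².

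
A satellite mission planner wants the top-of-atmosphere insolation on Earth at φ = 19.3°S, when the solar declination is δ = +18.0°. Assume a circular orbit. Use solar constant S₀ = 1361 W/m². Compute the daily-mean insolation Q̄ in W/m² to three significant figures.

Q̄ ≈ 322 W/m²

cos H₀ = −tan(-19.3°) tan(+18.000°) = 0.1138, H₀ = 1.4568 rad.
Bracket: H₀ sin φ sin δ + cos φ cos δ sin H₀ = 1.4568×-0.33051×0.30902 + 0.94380×0.95106×0.99351 = -0.148789 + 0.891785 = 0.742996.
Q̄ = (S₀/π) × [bracket] = (1361/π) × 0.742996 = 321.9 W/m².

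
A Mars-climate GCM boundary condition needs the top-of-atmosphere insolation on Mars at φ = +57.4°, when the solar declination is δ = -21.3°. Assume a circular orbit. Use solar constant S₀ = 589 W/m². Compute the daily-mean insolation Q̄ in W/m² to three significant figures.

cos H₀ = −tan(+57.4°) tan(-21.300°) = 0.6096, H₀ = 0.9152 rad.
Bracket: H₀ sin φ sin δ + cos φ cos δ sin H₀ = 0.9152×0.84245×-0.36325 + 0.53877×0.93169×0.79268 = -0.280069 + 0.397899 = 0.117830.
Q̄ = (S₀/π) × [bracket] = (589/π) × 0.117830 = 22.09 W/m².

Q̄ ≈ 22.1 W/m²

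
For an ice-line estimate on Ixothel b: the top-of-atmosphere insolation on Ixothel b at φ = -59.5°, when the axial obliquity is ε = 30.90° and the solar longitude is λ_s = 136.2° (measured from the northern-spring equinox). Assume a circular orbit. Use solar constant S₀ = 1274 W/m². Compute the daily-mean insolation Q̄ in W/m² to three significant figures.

Q̄ ≈ 39.0 W/m²

Solar declination: sin δ = sin ε · sin λ_s = sin 30.90° × sin 136.2° = 0.35544, so δ = +20.821°.
cos H₀ = −tan(-59.5°) tan(+20.821°) = 0.6456, H₀ = 0.8690 rad.
Bracket: H₀ sin φ sin δ + cos φ cos δ sin H₀ = 0.8690×-0.86163×0.35544 + 0.50754×0.93470×0.76369 = -0.266138 + 0.362293 = 0.096155.
Q̄ = (S₀/π) × [bracket] = (1274/π) × 0.096155 = 38.99 W/m².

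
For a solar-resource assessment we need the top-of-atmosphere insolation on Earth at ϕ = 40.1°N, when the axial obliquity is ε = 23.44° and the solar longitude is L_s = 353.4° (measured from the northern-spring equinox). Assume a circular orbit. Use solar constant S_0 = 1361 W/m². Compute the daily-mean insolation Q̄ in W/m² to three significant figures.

Solar declination: sin δ = sin ε · sin L_s = sin 23.44° × sin 353.4° = -0.04572, so δ = -2.621°.
cos h₀ = −tan(+40.1°) tan(-2.621°) = 0.0385, h₀ = 1.5322 rad.
Bracket: h₀ sin ϕ sin δ + cos ϕ cos δ sin h₀ = 1.5322×0.64412×-0.04572 + 0.76492×0.99895×0.99926 = -0.045122 + 0.763551 = 0.718429.
Q̄ = (S_0/π) × [bracket] = (1361/π) × 0.718429 = 311.2 W/m².

Q̄ ≈ 311 W/m²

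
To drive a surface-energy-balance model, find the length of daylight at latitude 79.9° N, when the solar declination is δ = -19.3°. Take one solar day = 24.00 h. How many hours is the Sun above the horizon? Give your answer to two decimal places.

cos h₀ = −tan ϕ · tan δ = 1.9660 ≥ 1, so the Sun never rises (polar night) and h₀ = 0.
Daylight = 2h₀/(2π) × 24.00 h = (0.0000/π) × 24.00 = 0.00 h.

0.00 h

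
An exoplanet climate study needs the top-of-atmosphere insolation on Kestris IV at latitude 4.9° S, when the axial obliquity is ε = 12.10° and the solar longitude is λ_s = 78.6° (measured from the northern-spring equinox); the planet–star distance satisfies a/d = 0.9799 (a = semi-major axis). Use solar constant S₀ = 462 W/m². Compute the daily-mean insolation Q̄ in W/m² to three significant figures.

Q̄ ≈ 134 W/m²

Solar declination: sin δ = sin ε · sin λ_s = sin 12.10° × sin 78.6° = 0.20548, so δ = +11.858°.
cos H₀ = −tan(-4.9°) tan(+11.858°) = 0.0180, H₀ = 1.5528 rad.
Bracket: H₀ sin φ sin δ + cos φ cos δ sin H₀ = 1.5528×-0.08542×0.20548 + 0.99635×0.97866×0.99984 = -0.027255 + 0.974932 = 0.947677.
Inverse-square distance factor (a/d)² = 0.9799² = 0.960204.
Q̄ = (S₀/π) × 0.960204 × [bracket] = (462/π) × 0.960204 × 0.947677 = 133.8 W/m².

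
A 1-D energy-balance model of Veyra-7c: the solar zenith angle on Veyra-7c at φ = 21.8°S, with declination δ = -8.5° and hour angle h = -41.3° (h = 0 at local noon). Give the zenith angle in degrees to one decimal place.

cos θ_z = sin φ sin δ + cos φ cos δ cos h = 0.054892 + 0.689876 = 0.744768.
θ_z = arccos(0.744768) = 41.9°.

θ_z = 41.9°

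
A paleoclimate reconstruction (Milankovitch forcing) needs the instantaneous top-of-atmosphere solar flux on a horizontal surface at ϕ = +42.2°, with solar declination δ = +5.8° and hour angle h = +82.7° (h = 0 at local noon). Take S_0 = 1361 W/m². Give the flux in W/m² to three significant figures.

220 W/m²

cos θ_z = sin ϕ sin δ + cos ϕ cos δ cos h = 0.067882 + 0.093648 = 0.161530.
Flux = S_0 · cos θ_z = 1361 × 0.161530 = 219.8 W/m².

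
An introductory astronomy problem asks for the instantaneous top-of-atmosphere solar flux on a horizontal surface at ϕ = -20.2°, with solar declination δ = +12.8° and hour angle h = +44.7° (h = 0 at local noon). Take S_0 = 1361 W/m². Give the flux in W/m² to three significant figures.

781 W/m²

cos θ_z = sin ϕ sin δ + cos ϕ cos δ cos h = -0.076500 + 0.650503 = 0.574003.
Flux = S_0 · cos θ_z = 1361 × 0.574003 = 781.2 W/m².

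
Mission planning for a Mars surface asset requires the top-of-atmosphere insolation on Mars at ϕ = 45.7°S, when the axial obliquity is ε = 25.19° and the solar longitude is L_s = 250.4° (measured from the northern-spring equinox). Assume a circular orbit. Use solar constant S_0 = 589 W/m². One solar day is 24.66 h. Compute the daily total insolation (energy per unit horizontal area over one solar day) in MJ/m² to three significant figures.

19.2 MJ/m²

Solar declination: sin δ = sin ε · sin L_s = sin 25.19° × sin 250.4° = -0.40096, so δ = -23.638°.
cos h₀ = −tan(-45.7°) tan(-23.638°) = -0.4485, h₀ = 2.0359 rad.
Bracket: h₀ sin ϕ sin δ + cos ϕ cos δ sin h₀ = 2.0359×-0.71569×-0.40096 + 0.69842×0.91610×0.89378 = 0.584228 + 0.571861 = 1.156089.
Q̄ = (S_0/π) × [bracket] = (589/π) × 1.156089 = 216.75 W/m².
Daily total = Q̄ × 24.66 h × 3600 s/h = 216.75 × 24.66 × 3600 / 10⁶ = 19.24 MJ/m².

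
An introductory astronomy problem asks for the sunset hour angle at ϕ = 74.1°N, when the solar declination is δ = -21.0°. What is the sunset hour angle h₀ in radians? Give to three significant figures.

cos h₀ = −tan ϕ · tan δ = 1.3476 ≥ 1, so the Sun never rises (polar night) and h₀ = 0.

h₀ = 0.00 rad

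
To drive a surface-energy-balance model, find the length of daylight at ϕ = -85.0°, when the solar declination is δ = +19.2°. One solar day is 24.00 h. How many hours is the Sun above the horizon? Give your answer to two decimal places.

0.00 h

cos h₀ = −tan ϕ · tan δ = 3.9804 ≥ 1, so the Sun never rises (polar night) and h₀ = 0.
Daylight = 2h₀/(2π) × 24.00 h = (0.0000/π) × 24.00 = 0.00 h.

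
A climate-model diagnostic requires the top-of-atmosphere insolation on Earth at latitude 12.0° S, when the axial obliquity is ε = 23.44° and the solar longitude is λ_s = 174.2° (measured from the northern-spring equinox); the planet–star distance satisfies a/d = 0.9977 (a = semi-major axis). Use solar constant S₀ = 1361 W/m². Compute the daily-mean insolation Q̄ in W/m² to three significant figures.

Solar declination: sin δ = sin ε · sin λ_s = sin 23.44° × sin 174.2° = 0.04020, so δ = +2.304°.
cos H₀ = −tan(-12.0°) tan(+2.304°) = 0.0086, H₀ = 1.5622 rad.
Bracket: H₀ sin φ sin δ + cos φ cos δ sin H₀ = 1.5622×-0.20791×0.04020 + 0.97815×0.99919×0.99996 = -0.013057 + 0.977319 = 0.964262.
Inverse-square distance factor (a/d)² = 0.9977² = 0.995405.
Q̄ = (S₀/π) × 0.995405 × [bracket] = (1361/π) × 0.995405 × 0.964262 = 415.8 W/m².

Q̄ ≈ 416 W/m²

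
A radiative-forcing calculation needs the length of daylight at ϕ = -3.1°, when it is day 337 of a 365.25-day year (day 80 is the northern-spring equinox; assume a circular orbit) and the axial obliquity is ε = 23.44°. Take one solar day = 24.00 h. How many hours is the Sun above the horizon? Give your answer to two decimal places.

Solar longitude: L_s = 360° × (337 − 80)/365.25 = 253.306°.
sin δ = sin 23.44° × sin 253.306° = -0.38102, so δ = -22.397°.
cos h₀ = −tan ϕ · tan δ = −tan(-3.1°) × tan(-22.397°) = -0.0223, so h₀ = 1.5931 rad = 91.28°.
Daylight = 2h₀/(2π) × 24.00 h = (1.5931/π) × 24.00 = 12.17 h.

12.17 h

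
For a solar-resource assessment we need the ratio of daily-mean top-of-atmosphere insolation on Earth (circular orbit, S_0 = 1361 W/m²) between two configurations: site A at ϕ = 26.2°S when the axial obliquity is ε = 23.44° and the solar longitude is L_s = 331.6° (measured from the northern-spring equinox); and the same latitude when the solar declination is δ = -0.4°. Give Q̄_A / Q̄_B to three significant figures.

Q̄_A / Q̄_B ≈ 1.13

— Configuration A (ϕ=-26.2°):
Solar declination: sin δ = sin ε · sin L_s = sin 23.44° × sin 331.6° = -0.18920, so δ = -10.906°.
cos h₀ = −tan(-26.2°) tan(-10.906°) = -0.0948, h₀ = 1.6657 rad.
Bracket: h₀ sin ϕ sin δ + cos ϕ cos δ sin h₀ = 1.6657×-0.44151×-0.18920 + 0.89726×0.98194×0.99550 = 0.139142 + 0.877091 = 1.016233.
Q̄ = (S_0/π) × [bracket] = (1361/π) × 1.016233 = 440.25 W/m².
— Configuration B (ϕ=-26.2°):
cos h₀ = −tan(-26.2°) tan(-0.400°) = -0.0034, h₀ = 1.5742 rad.
Bracket: h₀ sin ϕ sin δ + cos ϕ cos δ sin h₀ = 1.5742×-0.44151×-0.00698 + 0.89726×0.99998×0.99999 = 0.004851 + 0.897233 = 0.902084.
Q̄ = (S_0/π) × [bracket] = (1361/π) × 0.902084 = 390.80 W/m².
Ratio Q̄_A / Q̄_B = 440.25 / 390.80 = 1.127.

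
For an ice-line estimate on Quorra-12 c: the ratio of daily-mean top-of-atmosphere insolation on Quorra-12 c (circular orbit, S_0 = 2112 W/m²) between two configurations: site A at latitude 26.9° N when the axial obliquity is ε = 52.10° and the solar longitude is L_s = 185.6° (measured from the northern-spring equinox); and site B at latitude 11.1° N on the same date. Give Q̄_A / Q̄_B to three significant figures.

— Configuration A (ϕ=+26.9°):
Solar declination: sin δ = sin ε · sin L_s = sin 52.10° × sin 185.6° = -0.07700, so δ = -4.416°.
cos h₀ = −tan(+26.9°) tan(-4.416°) = 0.0392, h₀ = 1.5316 rad.
Bracket: h₀ sin ϕ sin δ + cos ϕ cos δ sin h₀ = 1.5316×0.45243×-0.07700 + 0.89180×0.99703×0.99923 = -0.053357 + 0.888467 = 0.835110.
Q̄ = (S_0/π) × [bracket] = (2112/π) × 0.835110 = 561.42 W/m².
— Configuration B (ϕ=+11.1°):
cos h₀ = −tan(+11.1°) tan(-4.416°) = 0.0152, h₀ = 1.5556 rad.
Bracket: h₀ sin ϕ sin δ + cos ϕ cos δ sin h₀ = 1.5556×0.19252×-0.07700 + 0.98129×0.99703×0.99989 = -0.023060 + 0.978268 = 0.955208.
Q̄ = (S_0/π) × [bracket] = (2112/π) × 0.955208 = 642.16 W/m².
Ratio Q̄_A / Q̄_B = 561.42 / 642.16 = 0.8743.

Q̄_A / Q̄_B ≈ 0.874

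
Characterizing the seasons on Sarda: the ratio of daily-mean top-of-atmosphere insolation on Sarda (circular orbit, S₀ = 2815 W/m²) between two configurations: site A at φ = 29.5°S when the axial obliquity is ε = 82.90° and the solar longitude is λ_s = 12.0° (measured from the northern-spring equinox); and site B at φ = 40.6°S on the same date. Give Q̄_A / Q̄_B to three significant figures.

Q̄_A / Q̄_B ≈ 1.28

— Configuration A (φ=-29.5°):
Solar declination: sin δ = sin ε · sin λ_s = sin 82.90° × sin 12.0° = 0.20632, so δ = +11.907°.
cos H₀ = −tan(-29.5°) tan(+11.907°) = 0.1193, H₀ = 1.4512 rad.
Bracket: H₀ sin φ sin δ + cos φ cos δ sin H₀ = 1.4512×-0.49242×0.20632 + 0.87036×0.97849×0.99286 = -0.147436 + 0.845558 = 0.698122.
Q̄ = (S₀/π) × [bracket] = (2815/π) × 0.698122 = 625.55 W/m².
— Configuration B (φ=-40.6°):
cos H₀ = −tan(-40.6°) tan(+11.907°) = 0.1807, H₀ = 1.3891 rad.
Bracket: H₀ sin φ sin δ + cos φ cos δ sin H₀ = 1.3891×-0.65077×0.20632 + 0.75927×0.97849×0.98353 = -0.186510 + 0.730702 = 0.544192.
Q̄ = (S₀/π) × [bracket] = (2815/π) × 0.544192 = 487.62 W/m².
Ratio Q̄_A / Q̄_B = 625.55 / 487.62 = 1.283.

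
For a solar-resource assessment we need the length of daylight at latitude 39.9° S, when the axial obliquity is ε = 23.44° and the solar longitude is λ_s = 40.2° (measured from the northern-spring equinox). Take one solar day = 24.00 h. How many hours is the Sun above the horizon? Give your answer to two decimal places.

10.29 h

Solar declination: sin δ = sin ε · sin λ_s = sin 23.44° × sin 40.2° = 0.25676, so δ = +14.878°.
cos H₀ = −tan φ · tan δ = −tan(-39.9°) × tan(+14.878°) = 0.2221, so H₀ = 1.3468 rad = 77.17°.
Daylight = 2H₀/(2π) × 24.00 h = (1.3468/π) × 24.00 = 10.29 h.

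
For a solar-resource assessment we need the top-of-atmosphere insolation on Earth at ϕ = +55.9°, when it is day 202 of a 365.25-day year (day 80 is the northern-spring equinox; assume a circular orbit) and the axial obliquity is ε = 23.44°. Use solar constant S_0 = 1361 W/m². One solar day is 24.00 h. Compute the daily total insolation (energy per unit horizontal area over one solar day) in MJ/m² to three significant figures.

39.4 MJ/m²

Solar longitude: L_s = 360° × (202 − 80)/365.25 = 120.246°.
sin δ = sin 23.44° × sin 120.246° = 0.34364, so δ = +20.099°.
cos h₀ = −tan(+55.9°) tan(+20.099°) = -0.5405, h₀ = 2.1418 rad.
Bracket: h₀ sin ϕ sin δ + cos ϕ cos δ sin h₀ = 2.1418×0.82806×0.34364 + 0.56064×0.93910×0.84137 = 0.609459 + 0.442979 = 1.052438.
Q̄ = (S_0/π) × [bracket] = (1361/π) × 1.052438 = 455.94 W/m².
Daily total = Q̄ × 24.00 h × 3600 s/h = 455.94 × 24.00 × 3600 / 10⁶ = 39.39 MJ/m².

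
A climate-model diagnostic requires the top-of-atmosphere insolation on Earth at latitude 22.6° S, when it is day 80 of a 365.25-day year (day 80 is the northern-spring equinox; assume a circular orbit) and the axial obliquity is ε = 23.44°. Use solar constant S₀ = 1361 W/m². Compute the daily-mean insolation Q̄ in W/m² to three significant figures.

Q̄ ≈ 400 W/m²

Solar longitude: λ_s = 360° × (80 − 80)/365.25 = 0.000°.
sin δ = sin 23.44° × sin 0.000° = 0.00000, so δ = +0.000°.
cos H₀ = −tan(-22.6°) tan(+0.000°) = 0.0000, H₀ = 1.5708 rad.
Bracket: H₀ sin φ sin δ + cos φ cos δ sin H₀ = 1.5708×-0.38430×0.00000 + 0.92321×1.00000×1.00000 = -0.000000 + 0.923210 = 0.923210.
Q̄ = (S₀/π) × [bracket] = (1361/π) × 0.923210 = 400.0 W/m².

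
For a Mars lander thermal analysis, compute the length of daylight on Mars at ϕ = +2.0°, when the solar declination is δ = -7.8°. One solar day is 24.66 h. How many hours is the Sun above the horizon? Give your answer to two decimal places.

12.29 h

cos h₀ = −tan ϕ · tan δ = −tan(+2.0°) × tan(-7.800°) = 0.0048, so h₀ = 1.5660 rad = 89.73°.
Daylight = 2h₀/(2π) × 24.66 h = (1.5660/π) × 24.66 = 12.29 h.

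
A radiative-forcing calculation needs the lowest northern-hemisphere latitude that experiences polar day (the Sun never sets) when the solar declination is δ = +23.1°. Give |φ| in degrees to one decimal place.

|φ| = 66.9°

Polar day requires cos H₀ = −tan φ tan δ ≤ −1, i.e. tan φ tan δ ≥ 1.
The boundary is |tan φ| · |tan δ| = 1, so |φ| = 90° − |δ| = 90° − 23.1° = 66.9° in the northern hemisphere.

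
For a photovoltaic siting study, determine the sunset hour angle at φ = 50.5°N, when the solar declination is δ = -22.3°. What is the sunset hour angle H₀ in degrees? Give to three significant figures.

cos H₀ = −tan φ · tan δ = −tan(+50.5°) × tan(-22.300°) = 0.4975, so H₀ = 1.0501 rad = 60.16°.

H₀ = 60.2°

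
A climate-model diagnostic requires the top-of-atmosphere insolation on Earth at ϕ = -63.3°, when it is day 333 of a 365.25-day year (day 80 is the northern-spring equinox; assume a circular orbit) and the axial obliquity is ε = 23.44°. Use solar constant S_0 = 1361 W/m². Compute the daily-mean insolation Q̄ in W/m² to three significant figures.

Solar longitude: L_s = 360° × (333 − 80)/365.25 = 249.363°.
sin δ = sin 23.44° × sin 249.363° = -0.37226, so δ = -21.855°.
cos h₀ = −tan(-63.3°) tan(-21.855°) = -0.7975, h₀ = 2.4939 rad.
Bracket: h₀ sin ϕ sin δ + cos ϕ cos δ sin h₀ = 2.4939×-0.89337×-0.37226 + 0.44932×0.92813×0.60334 = 0.829386 + 0.251609 = 1.080995.
Q̄ = (S_0/π) × [bracket] = (1361/π) × 1.080995 = 468.3 W/m².

Q̄ ≈ 468 W/m²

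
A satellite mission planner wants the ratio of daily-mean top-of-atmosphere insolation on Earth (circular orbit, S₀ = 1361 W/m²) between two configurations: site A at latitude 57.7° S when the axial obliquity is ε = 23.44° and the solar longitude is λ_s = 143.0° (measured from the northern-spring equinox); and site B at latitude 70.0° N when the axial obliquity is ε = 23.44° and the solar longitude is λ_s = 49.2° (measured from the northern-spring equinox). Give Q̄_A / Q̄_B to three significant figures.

— Configuration A (φ=-57.7°):
Solar declination: sin δ = sin ε · sin λ_s = sin 23.44° × sin 143.0° = 0.23940, so δ = +13.851°.
cos H₀ = −tan(-57.7°) tan(+13.851°) = 0.3900, H₀ = 1.1701 rad.
Bracket: H₀ sin φ sin δ + cos φ cos δ sin H₀ = 1.1701×-0.84526×0.23940 + 0.53435×0.97092×0.92080 = -0.236776 + 0.477721 = 0.240945.
Q̄ = (S₀/π) × [bracket] = (1361/π) × 0.240945 = 104.38 W/m².
— Configuration B (φ=+70.0°):
Solar declination: sin δ = sin ε · sin λ_s = sin 23.44° × sin 49.2° = 0.30112, so δ = +17.525°.
cos H₀ = −tan(+70.0°) tan(+17.525°) = -0.8676, H₀ = 2.6212 rad.
Bracket: H₀ sin φ sin δ + cos φ cos δ sin H₀ = 2.6212×0.93969×0.30112 + 0.34202×0.95359×0.49726 = 0.741693 + 0.162180 = 0.903873.
Q̄ = (S₀/π) × [bracket] = (1361/π) × 0.903873 = 391.58 W/m².
Ratio Q̄_A / Q̄_B = 104.38 / 391.58 = 0.2666.

Q̄_A / Q̄_B ≈ 0.267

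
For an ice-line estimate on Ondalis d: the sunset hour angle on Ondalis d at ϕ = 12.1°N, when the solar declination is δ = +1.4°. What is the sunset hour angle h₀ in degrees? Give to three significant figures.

cos h₀ = −tan ϕ · tan δ = −tan(+12.1°) × tan(+1.400°) = -0.0052, so h₀ = 1.5760 rad = 90.30°.

h₀ = 90.3°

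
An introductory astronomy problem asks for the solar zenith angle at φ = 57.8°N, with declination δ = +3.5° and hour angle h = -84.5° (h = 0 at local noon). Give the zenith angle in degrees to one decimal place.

θ_z = 84.1°

cos θ_z = sin φ sin δ + cos φ cos δ cos h = 0.051659 + 0.050979 = 0.102638.
θ_z = arccos(0.102638) = 84.1°.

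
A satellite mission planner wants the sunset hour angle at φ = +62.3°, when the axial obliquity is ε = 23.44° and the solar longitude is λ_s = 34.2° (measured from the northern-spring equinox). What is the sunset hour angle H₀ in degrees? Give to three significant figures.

Solar declination: sin δ = sin ε · sin λ_s = sin 23.44° × sin 34.2° = 0.22359, so δ = +12.920°.
cos H₀ = −tan φ · tan δ = −tan(+62.3°) × tan(+12.920°) = -0.4369, so H₀ = 2.0230 rad = 115.91°.

H₀ = 116°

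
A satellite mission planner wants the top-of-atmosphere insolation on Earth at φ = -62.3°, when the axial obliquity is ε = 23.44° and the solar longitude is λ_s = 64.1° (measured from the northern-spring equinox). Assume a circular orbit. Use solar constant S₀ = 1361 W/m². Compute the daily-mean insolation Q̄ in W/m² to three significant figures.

Q̄ ≈ 25.2 W/m²

Solar declination: sin δ = sin ε · sin λ_s = sin 23.44° × sin 64.1° = 0.35783, so δ = +20.967°.
cos H₀ = −tan(-62.3°) tan(+20.967°) = 0.7299, H₀ = 0.7526 rad.
Bracket: H₀ sin φ sin δ + cos φ cos δ sin H₀ = 0.7526×-0.88539×0.35783 + 0.46484×0.93379×0.68355 = -0.238438 + 0.296704 = 0.058266.
Q̄ = (S₀/π) × [bracket] = (1361/π) × 0.058266 = 25.24 W/m².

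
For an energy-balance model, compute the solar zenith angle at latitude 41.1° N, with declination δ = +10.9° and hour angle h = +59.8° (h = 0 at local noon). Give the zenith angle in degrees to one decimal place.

θ_z = 60.2°

cos θ_z = sin φ sin δ + cos φ cos δ cos h = 0.124307 + 0.372219 = 0.496526.
θ_z = arccos(0.496526) = 60.2°.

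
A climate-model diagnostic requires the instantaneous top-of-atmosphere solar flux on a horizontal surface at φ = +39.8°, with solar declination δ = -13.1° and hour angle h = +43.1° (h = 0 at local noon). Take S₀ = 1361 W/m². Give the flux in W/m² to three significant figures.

cos θ_z = sin φ sin δ + cos φ cos δ cos h = -0.145082 + 0.546373 = 0.401291.
Flux = S₀ · cos θ_z = 1361 × 0.401291 = 546.2 W/m².

546 W/m²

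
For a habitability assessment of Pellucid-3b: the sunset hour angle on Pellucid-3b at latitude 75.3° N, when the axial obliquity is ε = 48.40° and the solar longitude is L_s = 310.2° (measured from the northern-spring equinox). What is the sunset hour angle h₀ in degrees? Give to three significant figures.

h₀ = 0.00°

Solar declination: sin δ = sin ε · sin L_s = sin 48.40° × sin 310.2° = -0.57117, so δ = -34.832°.
cos h₀ = −tan ϕ · tan δ = 2.6524 ≥ 1, so the host star never rises (polar night) and h₀ = 0.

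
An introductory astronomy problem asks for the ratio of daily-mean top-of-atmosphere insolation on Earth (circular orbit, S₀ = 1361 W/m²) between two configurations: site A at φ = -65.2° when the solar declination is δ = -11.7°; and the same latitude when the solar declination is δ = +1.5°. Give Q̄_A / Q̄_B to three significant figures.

Q̄_A / Q̄_B ≈ 1.94

— Configuration A (φ=-65.2°):
cos H₀ = −tan(-65.2°) tan(-11.700°) = -0.4482, H₀ = 2.0355 rad.
Bracket: H₀ sin φ sin δ + cos φ cos δ sin H₀ = 2.0355×-0.90778×-0.20279 + 0.41945×0.97922×0.89394 = 0.374713 + 0.367171 = 0.741884.
Q̄ = (S₀/π) × [bracket] = (1361/π) × 0.741884 = 321.40 W/m².
— Configuration B (φ=-65.2°):
cos H₀ = −tan(-65.2°) tan(+1.500°) = 0.0567, H₀ = 1.5141 rad.
Bracket: H₀ sin φ sin δ + cos φ cos δ sin H₀ = 1.5141×-0.90778×0.02618 + 0.41945×0.99966×0.99839 = -0.035984 + 0.418632 = 0.382648.
Q̄ = (S₀/π) × [bracket] = (1361/π) × 0.382648 = 165.77 W/m².
Ratio Q̄_A / Q̄_B = 321.40 / 165.77 = 1.939.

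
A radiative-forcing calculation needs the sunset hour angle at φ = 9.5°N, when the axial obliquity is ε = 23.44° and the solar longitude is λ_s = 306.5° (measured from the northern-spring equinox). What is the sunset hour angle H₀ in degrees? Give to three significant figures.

Solar declination: sin δ = sin ε · sin λ_s = sin 23.44° × sin 306.5° = -0.31977, so δ = -18.649°.
cos H₀ = −tan φ · tan δ = −tan(+9.5°) × tan(-18.649°) = 0.0565, so H₀ = 1.5143 rad = 86.76°.

H₀ = 86.8°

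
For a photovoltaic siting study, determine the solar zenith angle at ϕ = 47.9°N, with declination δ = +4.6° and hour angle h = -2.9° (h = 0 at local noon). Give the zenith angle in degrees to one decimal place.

cos θ_z = sin ϕ sin δ + cos ϕ cos δ cos h = 0.059506 + 0.667411 = 0.726917.
θ_z = arccos(0.726917) = 43.4°.

θ_z = 43.4°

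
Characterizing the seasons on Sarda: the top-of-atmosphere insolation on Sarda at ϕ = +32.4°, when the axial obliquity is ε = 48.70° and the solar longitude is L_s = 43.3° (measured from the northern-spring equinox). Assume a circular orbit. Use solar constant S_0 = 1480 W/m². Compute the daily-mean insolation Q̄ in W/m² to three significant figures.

Solar declination: sin δ = sin ε · sin L_s = sin 48.70° × sin 43.3° = 0.51523, so δ = +31.013°.
cos h₀ = −tan(+32.4°) tan(+31.013°) = -0.3815, h₀ = 1.9622 rad.
Bracket: h₀ sin ϕ sin δ + cos ϕ cos δ sin h₀ = 1.9622×0.53583×0.51523 + 0.84433×0.85705×0.92436 = 0.541716 + 0.668897 = 1.210613.
Q̄ = (S_0/π) × [bracket] = (1480/π) × 1.210613 = 570.3 W/m².

Q̄ ≈ 570 W/m²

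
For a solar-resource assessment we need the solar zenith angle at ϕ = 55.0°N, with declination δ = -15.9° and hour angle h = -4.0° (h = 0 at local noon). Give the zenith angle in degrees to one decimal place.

θ_z = 71.0°

cos θ_z = sin ϕ sin δ + cos ϕ cos δ cos h = -0.224414 + 0.550288 = 0.325874.
θ_z = arccos(0.325874) = 71.0°.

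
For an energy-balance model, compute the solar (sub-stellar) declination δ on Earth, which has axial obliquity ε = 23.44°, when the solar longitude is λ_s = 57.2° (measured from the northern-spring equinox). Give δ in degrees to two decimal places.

sin δ = sin ε · sin λ_s = sin 23.44° × sin 57.2° = 0.334368.
δ = arcsin(0.334368) = +19.53°.

δ = +19.53°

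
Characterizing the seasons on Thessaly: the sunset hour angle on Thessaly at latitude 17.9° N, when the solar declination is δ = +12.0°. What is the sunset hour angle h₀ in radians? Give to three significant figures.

cos h₀ = −tan ϕ · tan δ = −tan(+17.9°) × tan(+12.000°) = -0.0687, so h₀ = 1.6395 rad = 93.94°.

h₀ = 1.64 rad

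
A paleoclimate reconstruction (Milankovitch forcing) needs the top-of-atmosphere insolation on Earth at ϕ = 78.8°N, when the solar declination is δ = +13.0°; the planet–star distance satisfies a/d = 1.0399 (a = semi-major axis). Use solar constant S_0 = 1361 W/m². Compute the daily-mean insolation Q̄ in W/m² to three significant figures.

cos h₀ = −tan(+78.8°) tan(+13.000°) = -1.1660 ≤ −1 ⇒ polar day, h₀ = π.
Bracket: h₀ sin ϕ sin δ + cos ϕ cos δ sin h₀ = 3.1416×0.98096×0.22495 + 0.19423×0.97437×0.00000 = 0.693247 + 0.000000 = 0.693247.
Inverse-square distance factor (a/d)² = 1.0399² = 1.081392.
Q̄ = (S_0/π) × 1.081392 × [bracket] = (1361/π) × 1.081392 × 0.693247 = 324.8 W/m².

Q̄ ≈ 325 W/m²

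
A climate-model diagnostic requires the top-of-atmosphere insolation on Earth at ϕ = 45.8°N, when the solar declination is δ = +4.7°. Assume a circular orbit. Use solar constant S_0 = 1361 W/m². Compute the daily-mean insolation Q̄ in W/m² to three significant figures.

Q̄ ≈ 342 W/m²

cos h₀ = −tan(+45.8°) tan(+4.700°) = -0.0845, h₀ = 1.6554 rad.
Bracket: h₀ sin ϕ sin δ + cos ϕ cos δ sin h₀ = 1.6554×0.71691×0.08194 + 0.69717×0.99664×0.99642 = 0.097244 + 0.692340 = 0.789584.
Q̄ = (S_0/π) × [bracket] = (1361/π) × 0.789584 = 342.1 W/m².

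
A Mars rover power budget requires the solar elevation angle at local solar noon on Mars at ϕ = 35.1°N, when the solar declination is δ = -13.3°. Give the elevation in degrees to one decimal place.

41.6°

At local noon the hour angle is zero, so the zenith angle equals |ϕ − δ| = |+35.1° − (-13.300°)| = 48.400°.
Elevation = 90° − 48.400° = 41.6°.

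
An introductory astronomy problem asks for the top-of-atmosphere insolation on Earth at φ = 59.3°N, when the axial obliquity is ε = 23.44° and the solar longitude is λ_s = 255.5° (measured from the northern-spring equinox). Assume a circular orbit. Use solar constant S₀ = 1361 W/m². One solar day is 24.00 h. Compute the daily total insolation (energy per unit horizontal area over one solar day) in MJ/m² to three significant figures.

Solar declination: sin δ = sin ε · sin λ_s = sin 23.44° × sin 255.5° = -0.38512, so δ = -22.651°.
cos H₀ = −tan(+59.3°) tan(-22.651°) = 0.7028, H₀ = 0.7914 rad.
Bracket: H₀ sin φ sin δ + cos φ cos δ sin H₀ = 0.7914×0.85985×-0.38512 + 0.51054×0.92287×0.71136 = -0.262068 + 0.335166 = 0.073098.
Q̄ = (S₀/π) × [bracket] = (1361/π) × 0.073098 = 31.667 W/m².
Daily total = Q̄ × 24.00 h × 3600 s/h = 31.667 × 24.00 × 3600 / 10⁶ = 2.736 MJ/m².

2.74 MJ/m²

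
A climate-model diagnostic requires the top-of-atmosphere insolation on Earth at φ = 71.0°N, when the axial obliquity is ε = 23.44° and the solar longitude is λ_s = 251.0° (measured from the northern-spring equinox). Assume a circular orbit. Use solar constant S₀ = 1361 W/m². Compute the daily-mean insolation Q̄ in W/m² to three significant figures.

Solar declination: sin δ = sin ε · sin λ_s = sin 23.44° × sin 251.0° = -0.37612, so δ = -22.093°.
cos H₀ = −tan(+71.0°) tan(-22.093°) = 1.1789 ≥ 1 ⇒ polar night, H₀ = 0 and Q̄ = 0.

Q̄ ≈ 0.00 W/m²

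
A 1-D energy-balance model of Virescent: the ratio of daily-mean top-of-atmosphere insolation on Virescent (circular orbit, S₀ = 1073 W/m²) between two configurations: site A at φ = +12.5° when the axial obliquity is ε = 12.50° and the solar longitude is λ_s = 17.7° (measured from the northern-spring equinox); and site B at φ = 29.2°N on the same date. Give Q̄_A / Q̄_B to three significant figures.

Q̄_A / Q̄_B ≈ 1.08

— Configuration A (φ=+12.5°):
Solar declination: sin δ = sin ε · sin λ_s = sin 12.50° × sin 17.7° = 0.06580, so δ = +3.773°.
cos H₀ = −tan(+12.5°) tan(+3.773°) = -0.0146, H₀ = 1.5854 rad.
Bracket: H₀ sin φ sin δ + cos φ cos δ sin H₀ = 1.5854×0.21644×0.06580 + 0.97630×0.99783×0.99989 = 0.022579 + 0.974074 = 0.996653.
Q̄ = (S₀/π) × [bracket] = (1073/π) × 0.996653 = 340.40 W/m².
— Configuration B (φ=+29.2°):
cos H₀ = −tan(+29.2°) tan(+3.773°) = -0.0369, H₀ = 1.6077 rad.
Bracket: H₀ sin φ sin δ + cos φ cos δ sin H₀ = 1.6077×0.48786×0.06580 + 0.87292×0.99783×0.99932 = 0.051609 + 0.870433 = 0.922042.
Q̄ = (S₀/π) × [bracket] = (1073/π) × 0.922042 = 314.92 W/m².
Ratio Q̄_A / Q̄_B = 340.40 / 314.92 = 1.081.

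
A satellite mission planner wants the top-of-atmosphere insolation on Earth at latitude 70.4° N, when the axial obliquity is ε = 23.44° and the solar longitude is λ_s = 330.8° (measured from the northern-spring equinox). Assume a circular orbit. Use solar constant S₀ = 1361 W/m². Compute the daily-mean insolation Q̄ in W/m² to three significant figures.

Solar declination: sin δ = sin ε · sin λ_s = sin 23.44° × sin 330.8° = -0.19406, so δ = -11.190°.
cos H₀ = −tan(+70.4°) tan(-11.190°) = 0.5556, H₀ = 0.9818 rad.
Bracket: H₀ sin φ sin δ + cos φ cos δ sin H₀ = 0.9818×0.94206×-0.19406 + 0.33545×0.98099×0.83148 = -0.179489 + 0.273618 = 0.094129.
Q̄ = (S₀/π) × [bracket] = (1361/π) × 0.094129 = 40.78 W/m².

Q̄ ≈ 40.8 W/m²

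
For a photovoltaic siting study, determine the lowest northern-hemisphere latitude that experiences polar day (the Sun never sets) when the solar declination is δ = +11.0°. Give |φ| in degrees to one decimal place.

|φ| = 79.0°

Polar day requires cos H₀ = −tan φ tan δ ≤ −1, i.e. tan φ tan δ ≥ 1.
The boundary is |tan φ| · |tan δ| = 1, so |φ| = 90° − |δ| = 90° − 11.0° = 79.0° in the northern hemisphere.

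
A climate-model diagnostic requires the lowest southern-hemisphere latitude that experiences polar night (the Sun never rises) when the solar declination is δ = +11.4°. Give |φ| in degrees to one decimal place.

|φ| = 78.6°

Polar night requires cos H₀ = −tan φ tan δ ≥ 1, i.e. tan φ tan δ ≤ −1.
The boundary is |tan φ| · |tan δ| = 1, so |φ| = 90° − |δ| = 90° − 11.4° = 78.6° in the southern hemisphere.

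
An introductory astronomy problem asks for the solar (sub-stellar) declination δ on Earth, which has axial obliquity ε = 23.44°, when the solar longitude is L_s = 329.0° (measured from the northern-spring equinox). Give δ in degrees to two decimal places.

δ = -11.82°

sin δ = sin ε · sin L_s = sin 23.44° × sin 329.0° = -0.204876.
δ = arcsin(-0.204876) = -11.82°.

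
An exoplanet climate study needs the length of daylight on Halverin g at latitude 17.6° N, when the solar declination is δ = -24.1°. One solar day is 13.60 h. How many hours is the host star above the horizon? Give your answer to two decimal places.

6.18 h

cos H₀ = −tan φ · tan δ = −tan(+17.6°) × tan(-24.100°) = 0.1419, so H₀ = 1.4284 rad = 81.84°.
Daylight = 2H₀/(2π) × 13.60 h = (1.4284/π) × 13.60 = 6.18 h.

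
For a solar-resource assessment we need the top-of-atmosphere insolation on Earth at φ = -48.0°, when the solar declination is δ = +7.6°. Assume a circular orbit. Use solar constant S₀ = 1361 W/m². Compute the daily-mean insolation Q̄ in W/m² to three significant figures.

Q̄ ≈ 224 W/m²

cos H₀ = −tan(-48.0°) tan(+7.600°) = 0.1482, H₀ = 1.4221 rad.
Bracket: H₀ sin φ sin δ + cos φ cos δ sin H₀ = 1.4221×-0.74314×0.13226 + 0.66913×0.99122×0.98896 = -0.139775 + 0.655933 = 0.516158.
Q̄ = (S₀/π) × [bracket] = (1361/π) × 0.516158 = 223.6 W/m².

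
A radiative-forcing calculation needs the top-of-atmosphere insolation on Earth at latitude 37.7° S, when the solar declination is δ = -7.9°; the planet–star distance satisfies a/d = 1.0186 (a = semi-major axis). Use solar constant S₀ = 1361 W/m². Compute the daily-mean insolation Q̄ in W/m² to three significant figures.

Q̄ ≈ 414 W/m²

cos H₀ = −tan(-37.7°) tan(-7.900°) = -0.1072, H₀ = 1.6783 rad.
Bracket: H₀ sin φ sin δ + cos φ cos δ sin H₀ = 1.6783×-0.61153×-0.13744 + 0.79122×0.99051×0.99423 = 0.141059 + 0.779189 = 0.920248.
Inverse-square distance factor (a/d)² = 1.0186² = 1.037546.
Q̄ = (S₀/π) × 1.037546 × [bracket] = (1361/π) × 1.037546 × 0.920248 = 413.6 W/m².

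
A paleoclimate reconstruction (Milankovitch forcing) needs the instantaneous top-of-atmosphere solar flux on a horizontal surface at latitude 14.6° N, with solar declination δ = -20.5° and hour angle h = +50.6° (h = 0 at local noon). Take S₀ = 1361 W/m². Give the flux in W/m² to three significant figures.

cos θ_z = sin φ sin δ + cos φ cos δ cos h = -0.088277 + 0.575336 = 0.487059.
Flux = S₀ · cos θ_z = 1361 × 0.487059 = 662.9 W/m².

663 W/m²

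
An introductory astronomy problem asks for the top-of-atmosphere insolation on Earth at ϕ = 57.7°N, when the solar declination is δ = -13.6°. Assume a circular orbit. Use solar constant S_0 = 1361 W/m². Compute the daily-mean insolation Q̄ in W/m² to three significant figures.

cos h₀ = −tan(+57.7°) tan(-13.600°) = 0.3827, h₀ = 1.1781 rad.
Bracket: h₀ sin ϕ sin δ + cos ϕ cos δ sin h₀ = 1.1781×0.84526×-0.23514 + 0.53435×0.97196×0.92388 = -0.234153 + 0.479833 = 0.245680.
Q̄ = (S_0/π) × [bracket] = (1361/π) × 0.245680 = 106.4 W/m².

Q̄ ≈ 106 W/m²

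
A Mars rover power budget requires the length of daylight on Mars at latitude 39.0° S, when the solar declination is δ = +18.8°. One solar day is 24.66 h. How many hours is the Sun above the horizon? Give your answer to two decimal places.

cos H₀ = −tan φ · tan δ = −tan(-39.0°) × tan(+18.800°) = 0.2757, so H₀ = 1.2915 rad = 74.00°.
Daylight = 2H₀/(2π) × 24.66 h = (1.2915/π) × 24.66 = 10.14 h.

10.14 h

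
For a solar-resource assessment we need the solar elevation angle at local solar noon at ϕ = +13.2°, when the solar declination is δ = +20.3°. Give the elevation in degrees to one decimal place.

82.9°

At local noon the hour angle is zero, so the zenith angle equals |ϕ − δ| = |+13.2° − (+20.300°)| = 7.100°.
Elevation = 90° − 7.100° = 82.9°.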